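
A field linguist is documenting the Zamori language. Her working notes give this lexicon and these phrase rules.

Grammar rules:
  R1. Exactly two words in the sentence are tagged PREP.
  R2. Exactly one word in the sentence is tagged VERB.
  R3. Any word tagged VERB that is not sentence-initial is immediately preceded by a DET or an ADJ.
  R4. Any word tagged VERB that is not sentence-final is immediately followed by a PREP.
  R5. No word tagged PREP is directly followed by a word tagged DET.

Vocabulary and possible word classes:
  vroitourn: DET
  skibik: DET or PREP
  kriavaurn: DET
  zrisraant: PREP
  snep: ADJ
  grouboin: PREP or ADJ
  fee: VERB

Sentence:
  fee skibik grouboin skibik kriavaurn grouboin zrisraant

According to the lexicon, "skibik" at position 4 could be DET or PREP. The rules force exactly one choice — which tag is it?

Candidates per position — 1:fee {VERB}; 2:skibik {DET,PREP}; 3:grouboin {PREP,ADJ}; 4:skibik {DET,PREP}; 5:kriavaurn {DET}; 6:grouboin {PREP,ADJ}; 7:zrisraant {PREP}.
If word 2 were DET, no tagging could satisfy rule 4; so word 2 is PREP.
If word 3 were PREP, no tagging could satisfy rule 1; so word 3 is ADJ.
If word 4 were PREP, no tagging could satisfy rule 1; so word 4 is DET.
If word 6 were PREP, no tagging could satisfy rule 1; so word 6 is ADJ.
That leaves exactly one tagging: VERB PREP ADJ DET DET ADJ PREP.
Checking: rule 1 ✓; rule 2 ✓; rule 3 ✓; rule 4 ✓; rule 5 ✓.

DET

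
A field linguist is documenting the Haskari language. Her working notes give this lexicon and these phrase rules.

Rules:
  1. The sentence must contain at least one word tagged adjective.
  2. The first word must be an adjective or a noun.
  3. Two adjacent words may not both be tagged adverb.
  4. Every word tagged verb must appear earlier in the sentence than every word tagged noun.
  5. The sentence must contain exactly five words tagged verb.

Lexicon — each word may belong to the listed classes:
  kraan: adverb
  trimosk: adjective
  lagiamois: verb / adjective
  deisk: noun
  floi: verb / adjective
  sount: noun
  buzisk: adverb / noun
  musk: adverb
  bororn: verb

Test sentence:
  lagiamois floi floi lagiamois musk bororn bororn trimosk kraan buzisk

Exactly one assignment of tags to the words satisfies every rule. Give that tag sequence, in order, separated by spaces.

adjective verb verb verb adverb verb verb adjective adverb noun

Candidates per position — 1:lagiamois {verb,adjective}; 2:floi {verb,adjective}; 3:floi {verb,adjective}; 4:lagiamois {verb,adjective}; 5:musk {adverb}; 6:bororn {verb}; 7:bororn {verb}; 8:trimosk {adjective}; 9:kraan {adverb}; 10:buzisk {adverb,noun}.
If word 1 were verb, no tagging could satisfy rule 2; so word 1 is adjective.
If word 2 were adjective, no tagging could satisfy rule 5; so word 2 is verb.
If word 3 were adjective, no tagging could satisfy rule 5; so word 3 is verb.
If word 4 were adjective, no tagging could satisfy rule 5; so word 4 is verb.
If word 10 were adverb, no tagging could satisfy rule 3; so word 10 is noun.
The only consistent sequence is: adjective verb verb verb adverb verb verb adjective adverb noun.
Check: rule 1 holds; rule 2 holds; rule 3 holds; rule 4 holds; rule 5 holds.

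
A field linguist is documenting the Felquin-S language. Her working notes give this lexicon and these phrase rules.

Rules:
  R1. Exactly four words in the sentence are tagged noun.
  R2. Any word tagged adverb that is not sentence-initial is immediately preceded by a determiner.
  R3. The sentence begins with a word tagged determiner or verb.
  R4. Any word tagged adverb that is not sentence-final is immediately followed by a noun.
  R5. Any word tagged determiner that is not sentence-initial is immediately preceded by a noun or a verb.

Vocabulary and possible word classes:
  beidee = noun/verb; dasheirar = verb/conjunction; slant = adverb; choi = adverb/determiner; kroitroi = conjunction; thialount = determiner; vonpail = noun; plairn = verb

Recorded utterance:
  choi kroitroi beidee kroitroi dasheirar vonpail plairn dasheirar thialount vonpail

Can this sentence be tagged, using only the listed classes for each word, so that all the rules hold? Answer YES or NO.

Candidates per position — 1:choi {adverb,determiner}; 2:kroitroi {conjunction}; 3:beidee {noun,verb}; 4:kroitroi {conjunction}; 5:dasheirar {verb,conjunction}; 6:vonpail {noun}; 7:plairn {verb}; 8:dasheirar {verb,conjunction}; 9:thialount {determiner}; 10:vonpail {noun}.
Rule 1 cannot be satisfied by any choice of tags from the lexicon.
So there is no consistent tagging.

NO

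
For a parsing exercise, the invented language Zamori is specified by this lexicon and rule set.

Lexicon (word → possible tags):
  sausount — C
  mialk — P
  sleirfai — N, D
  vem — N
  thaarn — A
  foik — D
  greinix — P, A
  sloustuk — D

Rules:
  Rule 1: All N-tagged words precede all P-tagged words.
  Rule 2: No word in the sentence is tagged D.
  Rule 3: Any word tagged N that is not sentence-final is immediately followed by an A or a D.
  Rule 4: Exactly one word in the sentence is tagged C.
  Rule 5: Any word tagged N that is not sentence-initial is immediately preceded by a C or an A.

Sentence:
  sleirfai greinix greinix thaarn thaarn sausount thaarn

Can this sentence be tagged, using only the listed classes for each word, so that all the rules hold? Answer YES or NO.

YES

Candidates per position — 1:sleirfai {N,D}; 2:greinix {P,A}; 3:greinix {P,A}; 4:thaarn {A}; 5:thaarn {A}; 6:sausount {C}; 7:thaarn {A}.
One satisfying assignment: N A P A A C A.
Verifying each rule — rule 1 ok; rule 2 ok; rule 3 ok; rule 4 ok; rule 5 ok.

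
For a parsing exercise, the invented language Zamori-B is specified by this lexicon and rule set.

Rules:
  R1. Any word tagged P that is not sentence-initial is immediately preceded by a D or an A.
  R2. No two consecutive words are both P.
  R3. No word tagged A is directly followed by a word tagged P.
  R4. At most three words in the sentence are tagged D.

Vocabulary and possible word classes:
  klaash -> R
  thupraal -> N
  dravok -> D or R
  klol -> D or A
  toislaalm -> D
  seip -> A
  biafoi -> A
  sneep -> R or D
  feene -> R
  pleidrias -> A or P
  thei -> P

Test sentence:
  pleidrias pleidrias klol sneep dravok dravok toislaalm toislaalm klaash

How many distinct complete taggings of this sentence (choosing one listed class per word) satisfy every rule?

10

Candidates per position — 1:pleidrias {A,P}; 2:pleidrias {A,P}; 3:klol {D,A}; 4:sneep {R,D}; 5:dravok {D,R}; 6:dravok {D,R}; 7:toislaalm {D}; 8:toislaalm {D}; 9:klaash {R}.
There are 64 candidate sequences in total.
Checking each against the rules leaves 10 sequences.
Count = 10.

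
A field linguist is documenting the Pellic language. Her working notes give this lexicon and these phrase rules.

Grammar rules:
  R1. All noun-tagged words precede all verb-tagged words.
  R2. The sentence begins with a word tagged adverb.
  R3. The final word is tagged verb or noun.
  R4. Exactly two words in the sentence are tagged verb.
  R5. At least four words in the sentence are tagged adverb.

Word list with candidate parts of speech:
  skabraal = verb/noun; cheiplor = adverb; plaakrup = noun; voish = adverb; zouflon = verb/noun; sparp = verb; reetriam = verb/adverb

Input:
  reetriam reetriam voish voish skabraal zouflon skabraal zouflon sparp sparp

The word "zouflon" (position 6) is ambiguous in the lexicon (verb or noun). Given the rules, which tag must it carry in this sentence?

Candidates per position — 1:reetriam {verb,adverb}; 2:reetriam {verb,adverb}; 3:voish {adverb}; 4:voish {adverb}; 5:skabraal {verb,noun}; 6:zouflon {verb,noun}; 7:skabraal {verb,noun}; 8:zouflon {verb,noun}; 9:sparp {verb}; 10:sparp {verb}.
Word 1 cannot be verb — rule 2 would then fail for every completion. It is adverb.
Word 2 cannot be verb — rule 4 would then fail for every completion. It is adverb.
Word 5 cannot be verb — rule 4 would then fail for every completion. It is noun.
Word 6 cannot be verb — rule 4 would then fail for every completion. It is noun.
Word 7 cannot be verb — rule 4 would then fail for every completion. It is noun.
Word 8 cannot be verb — rule 4 would then fail for every completion. It is noun.
The only consistent sequence is: adverb adverb adverb adverb noun noun noun noun verb verb.
Rule-by-rule: rule 1 ok; rule 2 ok; rule 3 ok; rule 4 ok; rule 5 ok.

noun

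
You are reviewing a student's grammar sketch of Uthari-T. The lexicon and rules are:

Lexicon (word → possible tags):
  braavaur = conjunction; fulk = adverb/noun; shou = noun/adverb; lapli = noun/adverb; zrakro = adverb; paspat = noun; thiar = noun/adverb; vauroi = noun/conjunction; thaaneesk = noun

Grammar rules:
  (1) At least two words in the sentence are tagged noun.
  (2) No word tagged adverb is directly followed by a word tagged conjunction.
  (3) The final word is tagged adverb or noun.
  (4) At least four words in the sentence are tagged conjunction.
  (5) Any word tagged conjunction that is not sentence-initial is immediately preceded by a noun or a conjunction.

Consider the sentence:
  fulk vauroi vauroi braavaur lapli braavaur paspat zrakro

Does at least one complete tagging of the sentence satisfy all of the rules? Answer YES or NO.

Candidates per position — 1:fulk {adverb,noun}; 2:vauroi {noun,conjunction}; 3:vauroi {noun,conjunction}; 4:braavaur {conjunction}; 5:lapli {noun,adverb}; 6:braavaur {conjunction}; 7:paspat {noun}; 8:zrakro {adverb}.
One satisfying assignment: noun conjunction conjunction conjunction noun conjunction noun adverb.
Rule-by-rule: rule 1 ✓; rule 2 ✓; rule 3 ✓; rule 4 ✓; rule 5 ✓.

YES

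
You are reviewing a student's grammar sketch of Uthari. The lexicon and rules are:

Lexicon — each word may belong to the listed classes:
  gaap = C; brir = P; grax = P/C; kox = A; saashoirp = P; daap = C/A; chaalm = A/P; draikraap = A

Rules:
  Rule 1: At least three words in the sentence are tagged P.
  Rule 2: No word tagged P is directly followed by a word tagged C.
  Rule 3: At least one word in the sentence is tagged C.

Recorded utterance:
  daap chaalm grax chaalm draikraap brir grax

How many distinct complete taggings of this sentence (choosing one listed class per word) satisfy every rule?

Candidates per position — 1:daap {C,A}; 2:chaalm {A,P}; 3:grax {P,C}; 4:chaalm {A,P}; 5:draikraap {A}; 6:brir {P}; 7:grax {P,C}.
There are 32 candidate sequences in total.
Checking each against the rules leaves 6 sequences.
Count = 6.

6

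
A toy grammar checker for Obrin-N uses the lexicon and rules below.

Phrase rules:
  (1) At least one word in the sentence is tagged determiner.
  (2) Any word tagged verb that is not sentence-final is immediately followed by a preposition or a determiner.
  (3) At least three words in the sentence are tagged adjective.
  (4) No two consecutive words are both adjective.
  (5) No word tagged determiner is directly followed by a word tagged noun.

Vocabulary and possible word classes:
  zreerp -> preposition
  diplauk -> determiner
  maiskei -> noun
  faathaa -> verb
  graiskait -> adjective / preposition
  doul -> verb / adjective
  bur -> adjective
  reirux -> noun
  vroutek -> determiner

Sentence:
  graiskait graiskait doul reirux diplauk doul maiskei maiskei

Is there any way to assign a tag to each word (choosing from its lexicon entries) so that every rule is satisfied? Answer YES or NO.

YES

Candidates per position — 1:graiskait {adjective,preposition}; 2:graiskait {adjective,preposition}; 3:doul {verb,adjective}; 4:reirux {noun}; 5:diplauk {determiner}; 6:doul {verb,adjective}; 7:maiskei {noun}; 8:maiskei {noun}.
One satisfying assignment: adjective preposition adjective noun determiner adjective noun noun.
Checking: rule 1 ✓; rule 2 ✓; rule 3 ✓; rule 4 ✓; rule 5 ✓.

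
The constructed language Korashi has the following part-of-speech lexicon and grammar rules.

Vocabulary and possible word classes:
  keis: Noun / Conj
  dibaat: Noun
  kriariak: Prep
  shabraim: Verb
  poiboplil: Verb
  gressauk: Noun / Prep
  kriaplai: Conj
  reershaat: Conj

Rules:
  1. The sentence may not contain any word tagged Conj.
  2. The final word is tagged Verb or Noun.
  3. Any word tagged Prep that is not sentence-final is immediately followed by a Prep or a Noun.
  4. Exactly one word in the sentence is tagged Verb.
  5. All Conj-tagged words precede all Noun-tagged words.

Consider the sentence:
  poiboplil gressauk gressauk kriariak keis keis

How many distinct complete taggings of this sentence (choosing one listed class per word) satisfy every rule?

4

Candidates per position — 1:poiboplil {Verb}; 2:gressauk {Noun,Prep}; 3:gressauk {Noun,Prep}; 4:kriariak {Prep}; 5:keis {Noun,Conj}; 6:keis {Noun,Conj}.
There are 16 candidate sequences in total.
The sequences that satisfy every rule: Verb Noun Noun Prep Noun Noun; Verb Noun Prep Prep Noun Noun; Verb Prep Noun Prep Noun Noun; Verb Prep Prep Prep Noun Noun.
Count = 4.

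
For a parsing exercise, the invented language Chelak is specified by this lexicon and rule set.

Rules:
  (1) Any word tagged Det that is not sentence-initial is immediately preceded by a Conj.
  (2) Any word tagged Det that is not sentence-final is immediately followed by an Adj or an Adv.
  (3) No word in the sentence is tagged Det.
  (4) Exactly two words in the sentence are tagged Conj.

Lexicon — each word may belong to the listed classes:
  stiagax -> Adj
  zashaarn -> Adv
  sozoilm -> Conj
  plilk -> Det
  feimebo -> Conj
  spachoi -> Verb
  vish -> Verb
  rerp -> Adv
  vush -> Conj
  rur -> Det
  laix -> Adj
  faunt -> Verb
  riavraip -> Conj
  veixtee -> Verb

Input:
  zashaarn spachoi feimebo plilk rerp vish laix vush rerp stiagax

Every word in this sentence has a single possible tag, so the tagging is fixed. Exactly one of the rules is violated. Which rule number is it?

3

Fixed tagging: Adv Verb Conj Det Adv Verb Adj Conj Adv Adj.
Checking each rule: R1 holds, R2 holds, R3 violated, R4 holds.
Only rule 3 fails.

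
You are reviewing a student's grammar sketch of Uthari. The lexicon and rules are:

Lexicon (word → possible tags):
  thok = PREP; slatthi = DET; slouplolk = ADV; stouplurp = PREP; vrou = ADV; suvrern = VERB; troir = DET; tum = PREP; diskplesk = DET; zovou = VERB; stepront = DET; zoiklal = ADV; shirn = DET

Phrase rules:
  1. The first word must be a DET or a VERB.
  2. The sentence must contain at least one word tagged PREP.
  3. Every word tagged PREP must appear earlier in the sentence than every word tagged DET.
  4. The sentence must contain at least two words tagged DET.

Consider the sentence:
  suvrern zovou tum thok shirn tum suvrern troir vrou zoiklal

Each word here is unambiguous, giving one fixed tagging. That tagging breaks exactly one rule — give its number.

3

Fixed tagging: VERB VERB PREP PREP DET PREP VERB DET ADV ADV.
Rule check: R1 holds, R2 holds, R3 violated, R4 holds.
Only rule 3 fails.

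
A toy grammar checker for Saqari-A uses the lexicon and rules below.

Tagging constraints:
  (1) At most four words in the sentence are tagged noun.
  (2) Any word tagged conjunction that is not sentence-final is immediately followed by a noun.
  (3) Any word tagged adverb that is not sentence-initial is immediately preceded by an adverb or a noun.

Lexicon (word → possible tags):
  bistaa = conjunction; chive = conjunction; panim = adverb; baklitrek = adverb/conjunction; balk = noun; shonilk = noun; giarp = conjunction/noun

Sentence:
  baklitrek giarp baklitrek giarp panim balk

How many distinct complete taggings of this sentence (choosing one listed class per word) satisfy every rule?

4

Candidates per position — 1:baklitrek {adverb,conjunction}; 2:giarp {conjunction,noun}; 3:baklitrek {adverb,conjunction}; 4:giarp {conjunction,noun}; 5:panim {adverb}; 6:balk {noun}.
There are 16 candidate sequences in total.
The sequences that satisfy every rule: adverb noun adverb noun adverb noun; adverb noun conjunction noun adverb noun; conjunction noun adverb noun adverb noun; conjunction noun conjunction noun adverb noun.
Count = 4.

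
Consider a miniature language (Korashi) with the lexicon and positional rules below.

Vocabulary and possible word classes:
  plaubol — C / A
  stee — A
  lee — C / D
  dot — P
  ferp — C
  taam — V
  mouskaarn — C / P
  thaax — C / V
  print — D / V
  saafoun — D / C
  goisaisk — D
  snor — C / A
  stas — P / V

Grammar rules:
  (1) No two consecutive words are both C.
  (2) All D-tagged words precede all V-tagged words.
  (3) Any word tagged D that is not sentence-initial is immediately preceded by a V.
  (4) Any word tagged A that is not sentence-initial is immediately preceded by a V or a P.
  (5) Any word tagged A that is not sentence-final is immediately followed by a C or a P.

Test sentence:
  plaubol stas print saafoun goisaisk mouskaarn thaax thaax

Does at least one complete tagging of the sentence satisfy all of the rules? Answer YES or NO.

Candidates per position — 1:plaubol {C,A}; 2:stas {P,V}; 3:print {D,V}; 4:saafoun {D,C}; 5:goisaisk {D}; 6:mouskaarn {C,P}; 7:thaax {C,V}; 8:thaax {C,V}.
Rule 3 cannot be satisfied by any choice of tags from the lexicon.
So there is no consistent tagging.

NO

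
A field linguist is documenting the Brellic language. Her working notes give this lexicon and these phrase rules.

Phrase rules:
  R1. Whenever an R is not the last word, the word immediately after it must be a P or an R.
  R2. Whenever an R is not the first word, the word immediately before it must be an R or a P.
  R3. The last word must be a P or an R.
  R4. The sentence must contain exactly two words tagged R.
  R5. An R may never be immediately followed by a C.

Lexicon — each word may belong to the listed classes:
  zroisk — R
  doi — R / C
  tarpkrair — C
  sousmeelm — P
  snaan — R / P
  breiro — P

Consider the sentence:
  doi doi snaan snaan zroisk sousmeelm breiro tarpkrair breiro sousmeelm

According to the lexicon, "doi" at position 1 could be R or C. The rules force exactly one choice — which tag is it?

C

Candidates per position — 1:doi {R,C}; 2:doi {R,C}; 3:snaan {R,P}; 4:snaan {R,P}; 5:zroisk {R}; 6:sousmeelm {P}; 7:breiro {P}; 8:tarpkrair {C}; 9:breiro {P}; 10:sousmeelm {P}.
Position 1: the remaining choice is settled jointly with positions 2, 3, 4 — only C at position 1 is part of a tagging that satisfies every rule.
The unique satisfying tagging is: C C P R R P P C P P.
Check: rule 1 ✓; rule 2 ✓; rule 3 ✓; rule 4 ✓; rule 5 ✓.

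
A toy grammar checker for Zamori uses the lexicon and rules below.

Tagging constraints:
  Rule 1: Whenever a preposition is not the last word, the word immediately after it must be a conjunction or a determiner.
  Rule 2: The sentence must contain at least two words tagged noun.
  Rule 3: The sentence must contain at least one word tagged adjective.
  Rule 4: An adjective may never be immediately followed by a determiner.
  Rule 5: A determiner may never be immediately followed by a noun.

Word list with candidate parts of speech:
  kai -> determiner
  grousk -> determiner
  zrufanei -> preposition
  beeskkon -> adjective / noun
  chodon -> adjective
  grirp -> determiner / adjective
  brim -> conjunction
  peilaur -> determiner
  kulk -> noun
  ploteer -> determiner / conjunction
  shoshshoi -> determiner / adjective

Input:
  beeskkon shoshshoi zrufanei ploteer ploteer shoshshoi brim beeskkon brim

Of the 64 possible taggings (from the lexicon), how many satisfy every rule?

12

Candidates per position — 1:beeskkon {adjective,noun}; 2:shoshshoi {determiner,adjective}; 3:zrufanei {preposition}; 4:ploteer {determiner,conjunction}; 5:ploteer {determiner,conjunction}; 6:shoshshoi {determiner,adjective}; 7:brim {conjunction}; 8:beeskkon {adjective,noun}; 9:brim {conjunction}.
There are 64 candidate sequences in total.
Checking each against the rules leaves 12 sequences.
Count = 12.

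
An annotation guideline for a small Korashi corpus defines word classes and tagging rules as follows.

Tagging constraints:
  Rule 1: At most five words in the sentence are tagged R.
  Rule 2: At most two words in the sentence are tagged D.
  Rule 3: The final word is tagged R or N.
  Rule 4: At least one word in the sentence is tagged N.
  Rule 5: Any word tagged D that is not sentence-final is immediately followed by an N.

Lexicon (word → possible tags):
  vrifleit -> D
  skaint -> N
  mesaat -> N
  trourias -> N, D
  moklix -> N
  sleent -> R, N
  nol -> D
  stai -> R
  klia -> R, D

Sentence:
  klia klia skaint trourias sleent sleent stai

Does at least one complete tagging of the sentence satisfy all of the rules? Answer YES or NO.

YES

Candidates per position — 1:klia {R,D}; 2:klia {R,D}; 3:skaint {N}; 4:trourias {N,D}; 5:sleent {R,N}; 6:sleent {R,N}; 7:stai {R}.
One satisfying assignment: R R N N N R R.
Verifying each rule — rule 1 satisfied; rule 2 satisfied; rule 3 satisfied; rule 4 satisfied; rule 5 satisfied.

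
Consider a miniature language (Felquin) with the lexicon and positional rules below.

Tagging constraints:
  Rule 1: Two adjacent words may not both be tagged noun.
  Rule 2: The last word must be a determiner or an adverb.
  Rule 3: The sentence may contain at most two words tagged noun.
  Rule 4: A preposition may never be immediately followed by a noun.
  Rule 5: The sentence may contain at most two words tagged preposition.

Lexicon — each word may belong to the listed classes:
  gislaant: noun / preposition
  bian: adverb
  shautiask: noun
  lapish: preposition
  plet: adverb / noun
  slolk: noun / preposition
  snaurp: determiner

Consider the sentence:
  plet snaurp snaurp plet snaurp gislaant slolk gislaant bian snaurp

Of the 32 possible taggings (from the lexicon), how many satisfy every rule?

Candidates per position — 1:plet {adverb,noun}; 2:snaurp {determiner}; 3:snaurp {determiner}; 4:plet {adverb,noun}; 5:snaurp {determiner}; 6:gislaant {noun,preposition}; 7:slolk {noun,preposition}; 8:gislaant {noun,preposition}; 9:bian {adverb}; 10:snaurp {determiner}.
There are 32 candidate sequences in total.
The sequences that satisfy every rule: adverb determiner determiner adverb determiner noun preposition preposition adverb determiner; adverb determiner determiner noun determiner noun preposition preposition adverb determiner; noun determiner determiner adverb determiner noun preposition preposition adverb determiner.
Count = 3.

3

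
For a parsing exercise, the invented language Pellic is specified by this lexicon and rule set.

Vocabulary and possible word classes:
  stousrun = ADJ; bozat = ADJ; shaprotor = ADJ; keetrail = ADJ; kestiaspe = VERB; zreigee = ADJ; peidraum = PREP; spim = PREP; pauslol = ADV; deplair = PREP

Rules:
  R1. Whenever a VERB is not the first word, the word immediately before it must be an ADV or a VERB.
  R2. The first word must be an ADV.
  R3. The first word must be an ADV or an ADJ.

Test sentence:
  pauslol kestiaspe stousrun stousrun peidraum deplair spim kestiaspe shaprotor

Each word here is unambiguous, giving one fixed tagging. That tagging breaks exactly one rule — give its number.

Fixed tagging: ADV VERB ADJ ADJ PREP PREP PREP VERB ADJ.
Checking each rule: R1 fails, R2 ok, R3 ok.
Only rule 1 fails.

1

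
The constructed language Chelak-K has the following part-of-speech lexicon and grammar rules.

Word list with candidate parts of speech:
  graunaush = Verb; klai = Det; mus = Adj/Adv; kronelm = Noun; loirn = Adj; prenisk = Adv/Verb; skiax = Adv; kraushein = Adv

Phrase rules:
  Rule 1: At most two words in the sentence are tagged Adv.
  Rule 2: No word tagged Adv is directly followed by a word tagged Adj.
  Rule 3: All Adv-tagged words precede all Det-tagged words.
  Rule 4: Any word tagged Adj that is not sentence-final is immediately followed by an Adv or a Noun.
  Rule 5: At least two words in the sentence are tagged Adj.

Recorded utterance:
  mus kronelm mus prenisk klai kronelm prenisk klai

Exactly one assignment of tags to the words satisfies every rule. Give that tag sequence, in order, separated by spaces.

Candidates per position — 1:mus {Adj,Adv}; 2:kronelm {Noun}; 3:mus {Adj,Adv}; 4:prenisk {Adv,Verb}; 5:klai {Det}; 6:kronelm {Noun}; 7:prenisk {Adv,Verb}; 8:klai {Det}.
Position 1: Adv is ruled out by rule 5; that leaves Adj.
Position 3: Adv is ruled out by rule 5; that leaves Adj.
Position 4: Verb is ruled out by rule 4; that leaves Adv.
Position 7: Adv is ruled out by rule 3; that leaves Verb.
So the tagging must be: Adj Noun Adj Adv Det Noun Verb Det.
Verifying each rule — rule 1 holds; rule 2 holds; rule 3 holds; rule 4 holds; rule 5 holds.

Adj Noun Adj Adv Det Noun Verb Det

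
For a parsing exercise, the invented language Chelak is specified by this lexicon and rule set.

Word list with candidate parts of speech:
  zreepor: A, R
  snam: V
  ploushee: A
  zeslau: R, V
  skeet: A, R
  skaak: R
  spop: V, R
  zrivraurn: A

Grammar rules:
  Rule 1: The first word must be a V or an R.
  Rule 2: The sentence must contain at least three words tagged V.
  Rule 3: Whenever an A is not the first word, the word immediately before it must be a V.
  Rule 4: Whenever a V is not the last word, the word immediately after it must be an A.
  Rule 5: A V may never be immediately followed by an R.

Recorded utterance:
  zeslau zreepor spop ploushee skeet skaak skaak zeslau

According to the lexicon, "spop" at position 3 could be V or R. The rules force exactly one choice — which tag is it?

Candidates per position — 1:zeslau {R,V}; 2:zreepor {A,R}; 3:spop {V,R}; 4:ploushee {A}; 5:skeet {A,R}; 6:skaak {R}; 7:skaak {R}; 8:zeslau {R,V}.
At position 1, choosing R makes rule 2 impossible to satisfy; hence V.
At position 2, choosing R makes rule 4 impossible to satisfy; hence A.
At position 3, choosing R makes rule 2 impossible to satisfy; hence V.
At position 5, choosing A makes rule 3 impossible to satisfy; hence R.
At position 8, choosing R makes rule 2 impossible to satisfy; hence V.
That leaves exactly one tagging: V A V A R R R V.
Rule-by-rule: rule 1 ✓; rule 2 ✓; rule 3 ✓; rule 4 ✓; rule 5 ✓.

V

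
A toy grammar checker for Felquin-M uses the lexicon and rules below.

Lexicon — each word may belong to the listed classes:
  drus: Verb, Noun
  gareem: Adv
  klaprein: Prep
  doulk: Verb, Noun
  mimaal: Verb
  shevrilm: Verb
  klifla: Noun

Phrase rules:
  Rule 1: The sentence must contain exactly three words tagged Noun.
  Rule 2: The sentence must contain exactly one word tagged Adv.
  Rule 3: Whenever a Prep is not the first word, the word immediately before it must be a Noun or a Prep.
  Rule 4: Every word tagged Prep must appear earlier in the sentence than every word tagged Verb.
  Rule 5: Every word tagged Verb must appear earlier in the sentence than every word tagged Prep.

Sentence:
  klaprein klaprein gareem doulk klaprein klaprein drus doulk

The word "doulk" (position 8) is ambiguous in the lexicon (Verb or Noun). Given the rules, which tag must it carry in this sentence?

Candidates per position — 1:klaprein {Prep}; 2:klaprein {Prep}; 3:gareem {Adv}; 4:doulk {Verb,Noun}; 5:klaprein {Prep}; 6:klaprein {Prep}; 7:drus {Verb,Noun}; 8:doulk {Verb,Noun}.
Word 4 cannot be Verb — rule 1 would then fail for every completion. It is Noun.
Word 7 cannot be Verb — rule 1 would then fail for every completion. It is Noun.
Word 8 cannot be Verb — rule 1 would then fail for every completion. It is Noun.
The only consistent sequence is: Prep Prep Adv Noun Prep Prep Noun Noun.
Check: rule 1 holds; rule 2 holds; rule 3 holds; rule 4 holds; rule 5 holds.

Noun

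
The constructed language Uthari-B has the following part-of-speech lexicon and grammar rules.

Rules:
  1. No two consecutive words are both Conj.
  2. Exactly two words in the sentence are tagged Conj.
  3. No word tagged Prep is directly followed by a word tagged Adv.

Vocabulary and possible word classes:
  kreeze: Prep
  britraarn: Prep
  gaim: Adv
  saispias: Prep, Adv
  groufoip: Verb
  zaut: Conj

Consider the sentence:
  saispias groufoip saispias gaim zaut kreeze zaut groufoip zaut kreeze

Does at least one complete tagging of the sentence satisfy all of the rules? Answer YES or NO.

Candidates per position — 1:saispias {Prep,Adv}; 2:groufoip {Verb}; 3:saispias {Prep,Adv}; 4:gaim {Adv}; 5:zaut {Conj}; 6:kreeze {Prep}; 7:zaut {Conj}; 8:groufoip {Verb}; 9:zaut {Conj}; 10:kreeze {Prep}.
Rule 2 cannot be satisfied by any choice of tags from the lexicon.
So there is no consistent tagging.

NO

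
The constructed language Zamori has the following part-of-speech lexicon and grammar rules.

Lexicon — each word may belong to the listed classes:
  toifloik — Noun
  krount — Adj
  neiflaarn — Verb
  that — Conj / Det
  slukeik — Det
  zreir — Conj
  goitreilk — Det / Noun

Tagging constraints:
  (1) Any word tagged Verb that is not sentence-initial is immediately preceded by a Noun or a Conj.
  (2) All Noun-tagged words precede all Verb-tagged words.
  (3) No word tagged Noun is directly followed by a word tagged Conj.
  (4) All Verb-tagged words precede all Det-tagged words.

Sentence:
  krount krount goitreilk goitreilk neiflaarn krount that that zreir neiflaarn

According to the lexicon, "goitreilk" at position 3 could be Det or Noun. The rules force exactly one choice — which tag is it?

Noun

Candidates per position — 1:krount {Adj}; 2:krount {Adj}; 3:goitreilk {Det,Noun}; 4:goitreilk {Det,Noun}; 5:neiflaarn {Verb}; 6:krount {Adj}; 7:that {Conj,Det}; 8:that {Conj,Det}; 9:zreir {Conj}; 10:neiflaarn {Verb}.
Position 3: Det is ruled out by rule 4; that leaves Noun.
Position 4: Det is ruled out by rule 1; that leaves Noun.
Position 7: Det is ruled out by rule 4; that leaves Conj.
Position 8: Det is ruled out by rule 4; that leaves Conj.
So the tagging must be: Adj Adj Noun Noun Verb Adj Conj Conj Conj Verb.
Checking: rule 1 ✓; rule 2 ✓; rule 3 ✓; rule 4 ✓.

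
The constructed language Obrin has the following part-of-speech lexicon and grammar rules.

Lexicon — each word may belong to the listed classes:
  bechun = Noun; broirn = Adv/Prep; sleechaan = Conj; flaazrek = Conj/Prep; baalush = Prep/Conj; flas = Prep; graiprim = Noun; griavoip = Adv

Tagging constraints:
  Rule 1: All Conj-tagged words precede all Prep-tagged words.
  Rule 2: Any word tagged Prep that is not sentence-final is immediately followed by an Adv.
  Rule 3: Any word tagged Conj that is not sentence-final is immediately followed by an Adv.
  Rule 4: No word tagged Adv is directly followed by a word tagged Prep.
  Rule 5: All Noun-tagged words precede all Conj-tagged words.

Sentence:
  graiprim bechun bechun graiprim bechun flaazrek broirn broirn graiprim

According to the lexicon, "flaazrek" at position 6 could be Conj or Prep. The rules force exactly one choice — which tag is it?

Candidates per position — 1:graiprim {Noun}; 2:bechun {Noun}; 3:bechun {Noun}; 4:graiprim {Noun}; 5:bechun {Noun}; 6:flaazrek {Conj,Prep}; 7:broirn {Adv,Prep}; 8:broirn {Adv,Prep}; 9:graiprim {Noun}.
At position 6, choosing Conj makes rule 5 impossible to satisfy; hence Prep.
At position 7, choosing Prep makes rule 2 impossible to satisfy; hence Adv.
At position 8, choosing Prep makes rule 2 impossible to satisfy; hence Adv.
The unique satisfying tagging is: Noun Noun Noun Noun Noun Prep Adv Adv Noun.
Verifying each rule — rule 1 holds; rule 2 holds; rule 3 holds; rule 4 holds; rule 5 holds.

Prep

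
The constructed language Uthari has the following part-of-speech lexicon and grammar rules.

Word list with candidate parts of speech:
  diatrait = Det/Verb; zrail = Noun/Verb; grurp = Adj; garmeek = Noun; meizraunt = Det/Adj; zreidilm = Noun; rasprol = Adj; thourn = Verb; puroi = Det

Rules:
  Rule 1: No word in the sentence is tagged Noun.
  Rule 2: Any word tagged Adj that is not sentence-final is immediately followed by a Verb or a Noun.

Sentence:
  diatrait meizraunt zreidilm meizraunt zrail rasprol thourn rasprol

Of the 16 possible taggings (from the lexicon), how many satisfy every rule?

0

Candidates per position — 1:diatrait {Det,Verb}; 2:meizraunt {Det,Adj}; 3:zreidilm {Noun}; 4:meizraunt {Det,Adj}; 5:zrail {Noun,Verb}; 6:rasprol {Adj}; 7:thourn {Verb}; 8:rasprol {Adj}.
There are 16 candidate sequences in total.
Rule 1 cannot be satisfied by any choice of tags from the lexicon.
So there is no consistent tagging.
Count = 0.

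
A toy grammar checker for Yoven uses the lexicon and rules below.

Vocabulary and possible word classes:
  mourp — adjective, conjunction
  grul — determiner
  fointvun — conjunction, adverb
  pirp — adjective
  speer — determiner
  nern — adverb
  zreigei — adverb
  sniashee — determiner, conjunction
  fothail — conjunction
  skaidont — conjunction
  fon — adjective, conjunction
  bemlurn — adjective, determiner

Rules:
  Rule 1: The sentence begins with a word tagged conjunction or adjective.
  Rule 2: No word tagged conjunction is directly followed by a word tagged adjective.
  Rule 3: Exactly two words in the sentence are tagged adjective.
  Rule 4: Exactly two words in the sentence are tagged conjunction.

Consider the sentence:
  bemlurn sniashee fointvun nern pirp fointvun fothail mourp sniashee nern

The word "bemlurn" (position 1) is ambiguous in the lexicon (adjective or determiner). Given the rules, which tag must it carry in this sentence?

adjective

Candidates per position — 1:bemlurn {adjective,determiner}; 2:sniashee {determiner,conjunction}; 3:fointvun {conjunction,adverb}; 4:nern {adverb}; 5:pirp {adjective}; 6:fointvun {conjunction,adverb}; 7:fothail {conjunction}; 8:mourp {adjective,conjunction}; 9:sniashee {determiner,conjunction}; 10:nern {adverb}.
Word 1 cannot be determiner — rule 1 would then fail for every completion. It is adjective.
Word 8 cannot be adjective — rule 2 would then fail for every completion. It is conjunction.
Word 9 cannot be conjunction — rule 4 would then fail for every completion. It is determiner.
Word 2 cannot be conjunction — rule 4 would then fail for every completion. It is determiner.
Word 3 cannot be conjunction — rule 4 would then fail for every completion. It is adverb.
Word 6 cannot be conjunction — rule 4 would then fail for every completion. It is adverb.
So the tagging must be: adjective determiner adverb adverb adjective adverb conjunction conjunction determiner adverb.
Checking: rule 1 satisfied; rule 2 satisfied; rule 3 satisfied; rule 4 satisfied.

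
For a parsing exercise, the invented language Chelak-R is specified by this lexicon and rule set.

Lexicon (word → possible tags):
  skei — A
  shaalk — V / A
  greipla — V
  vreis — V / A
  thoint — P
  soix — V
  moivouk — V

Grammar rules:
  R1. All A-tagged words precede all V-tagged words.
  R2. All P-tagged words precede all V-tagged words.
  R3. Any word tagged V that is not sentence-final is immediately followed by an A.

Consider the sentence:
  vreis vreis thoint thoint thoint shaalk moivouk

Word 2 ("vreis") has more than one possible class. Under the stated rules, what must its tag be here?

A

Candidates per position — 1:vreis {V,A}; 2:vreis {V,A}; 3:thoint {P}; 4:thoint {P}; 5:thoint {P}; 6:shaalk {V,A}; 7:moivouk {V}.
If word 1 were V, no tagging could satisfy rule 2; so word 1 is A.
If word 2 were V, no tagging could satisfy rule 2; so word 2 is A.
If word 6 were V, no tagging could satisfy rule 3; so word 6 is A.
That leaves exactly one tagging: A A P P P A V.
Verifying each rule — rule 1 holds; rule 2 holds; rule 3 holds.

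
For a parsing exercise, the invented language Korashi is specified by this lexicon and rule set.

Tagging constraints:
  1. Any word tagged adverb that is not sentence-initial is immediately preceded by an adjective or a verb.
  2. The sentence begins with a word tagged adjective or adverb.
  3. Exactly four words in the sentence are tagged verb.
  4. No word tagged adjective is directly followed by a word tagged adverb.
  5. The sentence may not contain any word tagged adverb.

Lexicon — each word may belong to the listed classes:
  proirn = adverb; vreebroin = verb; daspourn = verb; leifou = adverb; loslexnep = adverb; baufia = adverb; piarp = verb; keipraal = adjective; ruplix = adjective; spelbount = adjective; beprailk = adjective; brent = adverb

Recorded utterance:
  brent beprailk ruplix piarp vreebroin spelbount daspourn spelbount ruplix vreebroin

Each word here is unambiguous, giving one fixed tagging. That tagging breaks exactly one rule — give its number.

Fixed tagging: adverb adjective adjective verb verb adjective verb adjective adjective verb.
Applying the rules: R1 pass, R2 pass, R3 pass, R4 pass, R5 fail.
Only rule 5 fails.

5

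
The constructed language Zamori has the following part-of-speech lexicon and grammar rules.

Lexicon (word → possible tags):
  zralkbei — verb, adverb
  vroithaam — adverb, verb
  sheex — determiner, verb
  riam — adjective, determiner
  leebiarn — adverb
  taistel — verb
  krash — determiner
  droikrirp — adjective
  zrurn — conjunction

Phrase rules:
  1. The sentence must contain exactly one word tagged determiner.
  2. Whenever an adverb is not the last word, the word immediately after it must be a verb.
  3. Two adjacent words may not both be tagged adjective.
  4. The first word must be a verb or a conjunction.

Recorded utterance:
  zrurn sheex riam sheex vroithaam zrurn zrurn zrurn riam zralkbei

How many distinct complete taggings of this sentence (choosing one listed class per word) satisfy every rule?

8

Candidates per position — 1:zrurn {conjunction}; 2:sheex {determiner,verb}; 3:riam {adjective,determiner}; 4:sheex {determiner,verb}; 5:vroithaam {adverb,verb}; 6:zrurn {conjunction}; 7:zrurn {conjunction}; 8:zrurn {conjunction}; 9:riam {adjective,determiner}; 10:zralkbei {verb,adverb}.
There are 64 candidate sequences in total.
Checking each against the rules leaves 8 sequences.
Count = 8.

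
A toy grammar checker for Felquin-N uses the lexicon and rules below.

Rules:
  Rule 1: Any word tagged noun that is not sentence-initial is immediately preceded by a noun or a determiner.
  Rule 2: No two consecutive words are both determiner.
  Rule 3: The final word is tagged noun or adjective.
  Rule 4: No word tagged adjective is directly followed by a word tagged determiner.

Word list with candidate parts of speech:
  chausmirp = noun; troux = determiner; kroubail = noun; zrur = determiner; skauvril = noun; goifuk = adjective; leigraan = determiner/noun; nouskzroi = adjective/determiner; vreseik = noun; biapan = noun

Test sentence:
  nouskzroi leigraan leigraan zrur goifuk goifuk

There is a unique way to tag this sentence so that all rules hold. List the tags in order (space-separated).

determiner noun noun determiner adjective adjective

Candidates per position — 1:nouskzroi {adjective,determiner}; 2:leigraan {determiner,noun}; 3:leigraan {determiner,noun}; 4:zrur {determiner}; 5:goifuk {adjective}; 6:goifuk {adjective}.
Position 3: tagging it determiner would leave rule 2 unsatisfiable, so it must be noun.
The remaining ambiguous positions (1, 2) are resolved jointly — only one combination satisfies every rule.
The unique satisfying tagging is: determiner noun noun determiner adjective adjective.
Checking: rule 1 satisfied; rule 2 satisfied; rule 3 satisfied; rule 4 satisfied.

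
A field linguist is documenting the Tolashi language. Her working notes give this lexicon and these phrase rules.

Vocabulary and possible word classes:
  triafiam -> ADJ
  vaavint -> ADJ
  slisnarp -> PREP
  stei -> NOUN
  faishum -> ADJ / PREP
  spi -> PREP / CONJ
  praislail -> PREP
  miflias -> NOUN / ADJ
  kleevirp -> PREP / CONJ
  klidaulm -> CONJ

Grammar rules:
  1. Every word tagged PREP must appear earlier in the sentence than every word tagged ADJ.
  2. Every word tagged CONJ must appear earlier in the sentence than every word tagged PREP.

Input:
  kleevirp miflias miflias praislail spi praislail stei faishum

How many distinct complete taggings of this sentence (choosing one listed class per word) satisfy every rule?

4

Candidates per position — 1:kleevirp {PREP,CONJ}; 2:miflias {NOUN,ADJ}; 3:miflias {NOUN,ADJ}; 4:praislail {PREP}; 5:spi {PREP,CONJ}; 6:praislail {PREP}; 7:stei {NOUN}; 8:faishum {ADJ,PREP}.
There are 32 candidate sequences in total.
The sequences that satisfy every rule: PREP NOUN NOUN PREP PREP PREP NOUN ADJ; PREP NOUN NOUN PREP PREP PREP NOUN PREP; CONJ NOUN NOUN PREP PREP PREP NOUN ADJ; CONJ NOUN NOUN PREP PREP PREP NOUN PREP.
Count = 4.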